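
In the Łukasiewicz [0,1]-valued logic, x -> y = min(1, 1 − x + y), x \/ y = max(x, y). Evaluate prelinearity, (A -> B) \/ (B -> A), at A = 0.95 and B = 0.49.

1.00

A -> B = min(1, 1 − 0.95 + 0.49) = min(1, 0.54) = 0.54
B -> A = min(1, 1 − 0.49 + 0.95) = min(1, 1.46) = 1.00
(A -> B) \/ (B -> A) = max(0.54, 1.00) = 1.00
(As expected: a Ł∞-tautology — holds in every MV-chain.)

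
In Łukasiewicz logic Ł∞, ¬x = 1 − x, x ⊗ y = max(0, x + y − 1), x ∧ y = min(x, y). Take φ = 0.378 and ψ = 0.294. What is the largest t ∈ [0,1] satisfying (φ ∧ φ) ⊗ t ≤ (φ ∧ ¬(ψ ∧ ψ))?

φ ∧ φ = min(0.378, 0.378) = 0.378
So the left factor is φ ∧ φ = 0.378.
ψ ∧ ψ = min(0.294, 0.294) = 0.294
¬(ψ ∧ ψ) = 1 − 0.294 = 0.706
φ ∧ ¬(ψ ∧ ψ) = min(0.378, 0.706) = 0.378
So the right-hand bound is φ ∧ ¬(ψ ∧ ψ) = 0.378.
The residuum of the Łukasiewicz t-norm gives the supremum: min(1, 1 − 0.378 + 0.378).
1 − 0.378 + 0.378 = 1.000, so t = min(1, 1.000) = 1.000.
Check: 0.378 ⊗ 1.000 = max(0, 0.378) = 0.378 ≤ 0.378.

1.000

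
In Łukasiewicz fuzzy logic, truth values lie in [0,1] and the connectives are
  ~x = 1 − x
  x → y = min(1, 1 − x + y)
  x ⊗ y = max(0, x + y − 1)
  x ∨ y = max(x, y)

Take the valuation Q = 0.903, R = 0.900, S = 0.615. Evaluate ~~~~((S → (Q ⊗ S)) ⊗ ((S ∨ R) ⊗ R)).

Q ⊗ S = max(0, 0.903 + 0.615 − 1) = max(0, 0.518) = 0.518
S → (Q ⊗ S) = min(1, 1 − 0.615 + 0.518) = min(1, 0.903) = 0.903
S ∨ R = max(0.615, 0.900) = 0.900
(S ∨ R) ⊗ R = max(0, 0.900 + 0.900 − 1) = max(0, 0.800) = 0.800
(S → (Q ⊗ S)) ⊗ ((S ∨ R) ⊗ R) = max(0, 0.903 + 0.800 − 1) = max(0, 0.703) = 0.703
~((S → (Q ⊗ S)) ⊗ ((S ∨ R) ⊗ R)) = 1 − 0.703 = 0.297
~~((S → (Q ⊗ S)) ⊗ ((S ∨ R) ⊗ R)) = 1 − 0.297 = 0.703
~~~((S → (Q ⊗ S)) ⊗ ((S ∨ R) ⊗ R)) = 1 − 0.703 = 0.297
~~~~((S → (Q ⊗ S)) ⊗ ((S ∨ R) ⊗ R)) = 1 − 0.297 = 0.703

0.703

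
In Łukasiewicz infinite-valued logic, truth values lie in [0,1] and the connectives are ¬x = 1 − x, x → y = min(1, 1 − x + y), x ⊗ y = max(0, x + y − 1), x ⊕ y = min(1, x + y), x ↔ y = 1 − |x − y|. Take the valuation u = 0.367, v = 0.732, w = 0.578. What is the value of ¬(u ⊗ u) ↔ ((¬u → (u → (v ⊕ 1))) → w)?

u ⊗ u = max(0, 0.367 + 0.367 − 1) = max(0, -0.266) = 0.000
¬(u ⊗ u) = 1 − 0.000 = 1.000
¬u = 1 − 0.367 = 0.633
v ⊕ 1 = min(1, 0.732 + 1.000) = min(1, 1.732) = 1.000
u → (v ⊕ 1) = min(1, 1 − 0.367 + 1.000) = min(1, 1.633) = 1.000
¬u → (u → (v ⊕ 1)) = min(1, 1 − 0.633 + 1.000) = min(1, 1.367) = 1.000
(¬u → (u → (v ⊕ 1))) → w = min(1, 1 − 1.000 + 0.578) = min(1, 0.578) = 0.578
¬(u ⊗ u) ↔ ((¬u → (u → (v ⊕ 1))) → w) = 1 − |1.000 − 0.578| = 1 − 0.422 = 0.578

0.578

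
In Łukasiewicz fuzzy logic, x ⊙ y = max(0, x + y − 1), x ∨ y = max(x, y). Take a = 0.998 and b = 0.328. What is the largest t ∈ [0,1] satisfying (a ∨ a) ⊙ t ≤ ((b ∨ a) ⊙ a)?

a ∨ a = max(0.998, 0.998) = 0.998
So the left factor is a ∨ a = 0.998.
b ∨ a = max(0.328, 0.998) = 0.998
(b ∨ a) ⊙ a = max(0, 0.998 + 0.998 − 1) = max(0, 0.996) = 0.996
So the right-hand bound is (b ∨ a) ⊙ a = 0.996.
The residuum of the Łukasiewicz t-norm gives the supremum: min(1, 1 − 0.998 + 0.996).
1 − 0.998 + 0.996 = 0.998, so t = min(1, 0.998) = 0.998.
Check: 0.998 ⊙ 0.998 = max(0, 0.996) = 0.996 ≤ 0.996.

0.998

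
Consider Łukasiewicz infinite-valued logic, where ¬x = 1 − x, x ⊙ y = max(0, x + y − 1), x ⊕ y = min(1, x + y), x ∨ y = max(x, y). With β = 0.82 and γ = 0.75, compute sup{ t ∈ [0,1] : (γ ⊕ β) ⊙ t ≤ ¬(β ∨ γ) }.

γ ⊕ β = min(1, 0.75 + 0.82) = min(1, 1.57) = 1.00
So the left factor is γ ⊕ β = 1.00.
β ∨ γ = max(0.82, 0.75) = 0.82
¬(β ∨ γ) = 1 − 0.82 = 0.18
So the right-hand bound is ¬(β ∨ γ) = 0.18.
The residuum of the Łukasiewicz t-norm gives the supremum: min(1, 1 − 1.00 + 0.18).
1 − 1.00 + 0.18 = 0.18, so t = min(1, 0.18) = 0.18.
Check: 1.00 ⊙ 0.18 = max(0, 0.18) = 0.18 ≤ 0.18.

0.18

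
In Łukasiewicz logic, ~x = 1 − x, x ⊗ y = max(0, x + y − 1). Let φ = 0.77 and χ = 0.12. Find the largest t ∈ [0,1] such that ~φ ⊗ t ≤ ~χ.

~φ = 1 − 0.77 = 0.23
So the left factor is ~φ = 0.23.
~χ = 1 − 0.12 = 0.88
So the right-hand bound is ~χ = 0.88.
The residuum of the Łukasiewicz t-norm gives the supremum: min(1, 1 − 0.23 + 0.88).
1 − 0.23 + 0.88 = 1.65, so t = min(1, 1.65) = 1.00.
Check: 0.23 ⊗ 1.00 = max(0, 0.23) = 0.23 ≤ 0.88.

1.00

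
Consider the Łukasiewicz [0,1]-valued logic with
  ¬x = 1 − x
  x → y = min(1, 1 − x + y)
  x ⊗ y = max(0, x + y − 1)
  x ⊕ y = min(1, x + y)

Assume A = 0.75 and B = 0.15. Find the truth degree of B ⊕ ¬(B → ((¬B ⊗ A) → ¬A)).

0.15

¬B = 1 − 0.15 = 0.85
¬B ⊗ A = max(0, 0.85 + 0.75 − 1) = max(0, 0.60) = 0.60
¬A = 1 − 0.75 = 0.25
(¬B ⊗ A) → ¬A = min(1, 1 − 0.60 + 0.25) = min(1, 0.65) = 0.65
B → ((¬B ⊗ A) → ¬A) = min(1, 1 − 0.15 + 0.65) = min(1, 1.50) = 1.00
¬(B → ((¬B ⊗ A) → ¬A)) = 1 − 1.00 = 0.00
B ⊕ ¬(B → ((¬B ⊗ A) → ¬A)) = min(1, 0.15 + 0.00) = min(1, 0.15) = 0.15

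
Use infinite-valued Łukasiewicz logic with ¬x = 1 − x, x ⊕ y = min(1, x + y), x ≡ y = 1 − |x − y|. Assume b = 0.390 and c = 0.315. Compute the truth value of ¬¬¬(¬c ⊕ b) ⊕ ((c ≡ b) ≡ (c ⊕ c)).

0.705

¬c = 1 − 0.315 = 0.685
¬c ⊕ b = min(1, 0.685 + 0.390) = min(1, 1.075) = 1.000
¬(¬c ⊕ b) = 1 − 1.000 = 0.000
¬¬(¬c ⊕ b) = 1 − 0.000 = 1.000
¬¬¬(¬c ⊕ b) = 1 − 1.000 = 0.000
c ≡ b = 1 − |0.315 − 0.390| = 1 − 0.075 = 0.925
c ⊕ c = min(1, 0.315 + 0.315) = min(1, 0.630) = 0.630
(c ≡ b) ≡ (c ⊕ c) = 1 − |0.925 − 0.630| = 1 − 0.295 = 0.705
¬¬¬(¬c ⊕ b) ⊕ ((c ≡ b) ≡ (c ⊕ c)) = min(1, 0.000 + 0.705) = min(1, 0.705) = 0.705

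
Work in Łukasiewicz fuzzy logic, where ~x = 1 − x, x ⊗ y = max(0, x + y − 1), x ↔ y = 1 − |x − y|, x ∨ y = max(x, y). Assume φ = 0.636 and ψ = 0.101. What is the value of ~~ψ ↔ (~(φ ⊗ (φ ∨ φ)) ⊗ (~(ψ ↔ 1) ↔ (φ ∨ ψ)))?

~ψ = 1 − 0.101 = 0.899
~~ψ = 1 − 0.899 = 0.101
φ ∨ φ = max(0.636, 0.636) = 0.636
φ ⊗ (φ ∨ φ) = max(0, 0.636 + 0.636 − 1) = max(0, 0.272) = 0.272
~(φ ⊗ (φ ∨ φ)) = 1 − 0.272 = 0.728
ψ ↔ 1 = 1 − |0.101 − 1.000| = 1 − 0.899 = 0.101
~(ψ ↔ 1) = 1 − 0.101 = 0.899
φ ∨ ψ = max(0.636, 0.101) = 0.636
~(ψ ↔ 1) ↔ (φ ∨ ψ) = 1 − |0.899 − 0.636| = 1 − 0.263 = 0.737
~(φ ⊗ (φ ∨ φ)) ⊗ (~(ψ ↔ 1) ↔ (φ ∨ ψ)) = max(0, 0.728 + 0.737 − 1) = max(0, 0.465) = 0.465
~~ψ ↔ (~(φ ⊗ (φ ∨ φ)) ⊗ (~(ψ ↔ 1) ↔ (φ ∨ ψ))) = 1 − |0.101 − 0.465| = 1 − 0.364 = 0.636

0.636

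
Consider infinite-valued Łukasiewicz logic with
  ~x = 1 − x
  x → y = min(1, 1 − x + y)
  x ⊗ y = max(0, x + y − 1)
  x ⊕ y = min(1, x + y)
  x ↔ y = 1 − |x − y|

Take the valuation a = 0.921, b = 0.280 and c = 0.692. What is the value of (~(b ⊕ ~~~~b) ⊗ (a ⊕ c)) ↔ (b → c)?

~b = 1 − 0.280 = 0.720
~~b = 1 − 0.720 = 0.280
~~~b = 1 − 0.280 = 0.720
~~~~b = 1 − 0.720 = 0.280
b ⊕ ~~~~b = min(1, 0.280 + 0.280) = min(1, 0.560) = 0.560
~(b ⊕ ~~~~b) = 1 − 0.560 = 0.440
a ⊕ c = min(1, 0.921 + 0.692) = min(1, 1.613) = 1.000
~(b ⊕ ~~~~b) ⊗ (a ⊕ c) = max(0, 0.440 + 1.000 − 1) = max(0, 0.440) = 0.440
b → c = min(1, 1 − 0.280 + 0.692) = min(1, 1.412) = 1.000
(~(b ⊕ ~~~~b) ⊗ (a ⊕ c)) ↔ (b → c) = 1 − |0.440 − 1.000| = 1 − 0.560 = 0.440

0.440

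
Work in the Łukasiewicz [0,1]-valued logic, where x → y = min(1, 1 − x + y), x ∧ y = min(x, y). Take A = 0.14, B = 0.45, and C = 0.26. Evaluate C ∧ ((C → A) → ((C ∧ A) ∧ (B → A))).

0.26

C → A = min(1, 1 − 0.26 + 0.14) = min(1, 0.88) = 0.88
C ∧ A = min(0.26, 0.14) = 0.14
B → A = min(1, 1 − 0.45 + 0.14) = min(1, 0.69) = 0.69
(C ∧ A) ∧ (B → A) = min(0.14, 0.69) = 0.14
(C → A) → ((C ∧ A) ∧ (B → A)) = min(1, 1 − 0.88 + 0.14) = min(1, 0.26) = 0.26
C ∧ ((C → A) → ((C ∧ A) ∧ (B → A))) = min(0.26, 0.26) = 0.26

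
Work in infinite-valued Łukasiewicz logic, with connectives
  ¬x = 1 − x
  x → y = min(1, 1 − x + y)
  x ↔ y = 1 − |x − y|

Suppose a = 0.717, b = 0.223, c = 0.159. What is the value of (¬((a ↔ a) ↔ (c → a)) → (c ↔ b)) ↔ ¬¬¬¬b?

0.223

a ↔ a = 1 − |0.717 − 0.717| = 1 − 0.000 = 1.000
c → a = min(1, 1 − 0.159 + 0.717) = min(1, 1.558) = 1.000
(a ↔ a) ↔ (c → a) = 1 − |1.000 − 1.000| = 1 − 0.000 = 1.000
¬((a ↔ a) ↔ (c → a)) = 1 − 1.000 = 0.000
c ↔ b = 1 − |0.159 − 0.223| = 1 − 0.064 = 0.936
¬((a ↔ a) ↔ (c → a)) → (c ↔ b) = min(1, 1 − 0.000 + 0.936) = min(1, 1.936) = 1.000
¬b = 1 − 0.223 = 0.777
¬¬b = 1 − 0.777 = 0.223
¬¬¬b = 1 − 0.223 = 0.777
¬¬¬¬b = 1 − 0.777 = 0.223
(¬((a ↔ a) ↔ (c → a)) → (c ↔ b)) ↔ ¬¬¬¬b = 1 − |1.000 − 0.223| = 1 − 0.777 = 0.223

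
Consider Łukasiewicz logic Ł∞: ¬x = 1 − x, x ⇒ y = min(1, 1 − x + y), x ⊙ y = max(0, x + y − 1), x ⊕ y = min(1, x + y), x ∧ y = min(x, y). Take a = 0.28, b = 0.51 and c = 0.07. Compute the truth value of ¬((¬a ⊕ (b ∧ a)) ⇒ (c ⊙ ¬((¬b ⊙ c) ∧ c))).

0.93

¬a = 1 − 0.28 = 0.72
b ∧ a = min(0.51, 0.28) = 0.28
¬a ⊕ (b ∧ a) = min(1, 0.72 + 0.28) = min(1, 1.00) = 1.00
¬b = 1 − 0.51 = 0.49
¬b ⊙ c = max(0, 0.49 + 0.07 − 1) = max(0, -0.44) = 0.00
(¬b ⊙ c) ∧ c = min(0.00, 0.07) = 0.00
¬((¬b ⊙ c) ∧ c) = 1 − 0.00 = 1.00
c ⊙ ¬((¬b ⊙ c) ∧ c) = max(0, 0.07 + 1.00 − 1) = max(0, 0.07) = 0.07
(¬a ⊕ (b ∧ a)) ⇒ (c ⊙ ¬((¬b ⊙ c) ∧ c)) = min(1, 1 − 1.00 + 0.07) = min(1, 0.07) = 0.07
¬((¬a ⊕ (b ∧ a)) ⇒ (c ⊙ ¬((¬b ⊙ c) ∧ c))) = 1 − 0.07 = 0.93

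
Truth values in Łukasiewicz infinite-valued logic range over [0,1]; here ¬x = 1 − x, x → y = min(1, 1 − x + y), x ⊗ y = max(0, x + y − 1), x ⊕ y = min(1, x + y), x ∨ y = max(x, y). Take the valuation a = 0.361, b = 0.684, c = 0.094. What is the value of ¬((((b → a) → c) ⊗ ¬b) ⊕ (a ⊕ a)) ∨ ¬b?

b → a = min(1, 1 − 0.684 + 0.361) = min(1, 0.677) = 0.677
(b → a) → c = min(1, 1 − 0.677 + 0.094) = min(1, 0.417) = 0.417
¬b = 1 − 0.684 = 0.316
((b → a) → c) ⊗ ¬b = max(0, 0.417 + 0.316 − 1) = max(0, -0.267) = 0.000
a ⊕ a = min(1, 0.361 + 0.361) = min(1, 0.722) = 0.722
(((b → a) → c) ⊗ ¬b) ⊕ (a ⊕ a) = min(1, 0.000 + 0.722) = min(1, 0.722) = 0.722
¬((((b → a) → c) ⊗ ¬b) ⊕ (a ⊕ a)) = 1 − 0.722 = 0.278
¬((((b → a) → c) ⊗ ¬b) ⊕ (a ⊕ a)) ∨ ¬b = max(0.278, 0.316) = 0.316

0.316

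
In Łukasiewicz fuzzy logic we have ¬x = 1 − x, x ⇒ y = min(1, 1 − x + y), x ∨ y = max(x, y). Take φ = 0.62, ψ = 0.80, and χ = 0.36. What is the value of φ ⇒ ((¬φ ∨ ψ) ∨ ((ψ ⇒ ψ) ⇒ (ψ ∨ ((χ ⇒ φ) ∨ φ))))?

¬φ = 1 − 0.62 = 0.38
¬φ ∨ ψ = max(0.38, 0.80) = 0.80
ψ ⇒ ψ = min(1, 1 − 0.80 + 0.80) = min(1, 1.00) = 1.00
χ ⇒ φ = min(1, 1 − 0.36 + 0.62) = min(1, 1.26) = 1.00
(χ ⇒ φ) ∨ φ = max(1.00, 0.62) = 1.00
ψ ∨ ((χ ⇒ φ) ∨ φ) = max(0.80, 1.00) = 1.00
(ψ ⇒ ψ) ⇒ (ψ ∨ ((χ ⇒ φ) ∨ φ)) = min(1, 1 − 1.00 + 1.00) = min(1, 1.00) = 1.00
(¬φ ∨ ψ) ∨ ((ψ ⇒ ψ) ⇒ (ψ ∨ ((χ ⇒ φ) ∨ φ))) = max(0.80, 1.00) = 1.00
φ ⇒ ((¬φ ∨ ψ) ∨ ((ψ ⇒ ψ) ⇒ (ψ ∨ ((χ ⇒ φ) ∨ φ)))) = min(1, 1 − 0.62 + 1.00) = min(1, 1.38) = 1.00

1.00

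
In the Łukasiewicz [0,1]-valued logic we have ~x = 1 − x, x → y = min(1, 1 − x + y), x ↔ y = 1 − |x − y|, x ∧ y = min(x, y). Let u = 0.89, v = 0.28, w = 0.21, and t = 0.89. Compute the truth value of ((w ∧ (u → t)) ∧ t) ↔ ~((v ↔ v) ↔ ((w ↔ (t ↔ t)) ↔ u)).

0.53

u → t = min(1, 1 − 0.89 + 0.89) = min(1, 1.00) = 1.00
w ∧ (u → t) = min(0.21, 1.00) = 0.21
(w ∧ (u → t)) ∧ t = min(0.21, 0.89) = 0.21
v ↔ v = 1 − |0.28 − 0.28| = 1 − 0.00 = 1.00
t ↔ t = 1 − |0.89 − 0.89| = 1 − 0.00 = 1.00
w ↔ (t ↔ t) = 1 − |0.21 − 1.00| = 1 − 0.79 = 0.21
(w ↔ (t ↔ t)) ↔ u = 1 − |0.21 − 0.89| = 1 − 0.68 = 0.32
(v ↔ v) ↔ ((w ↔ (t ↔ t)) ↔ u) = 1 − |1.00 − 0.32| = 1 − 0.68 = 0.32
~((v ↔ v) ↔ ((w ↔ (t ↔ t)) ↔ u)) = 1 − 0.32 = 0.68
((w ∧ (u → t)) ∧ t) ↔ ~((v ↔ v) ↔ ((w ↔ (t ↔ t)) ↔ u)) = 1 − |0.21 − 0.68| = 1 − 0.47 = 0.53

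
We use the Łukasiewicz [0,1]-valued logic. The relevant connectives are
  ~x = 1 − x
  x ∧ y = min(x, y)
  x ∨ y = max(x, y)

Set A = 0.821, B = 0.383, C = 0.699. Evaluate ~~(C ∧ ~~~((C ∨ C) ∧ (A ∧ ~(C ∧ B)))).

C ∨ C = max(0.699, 0.699) = 0.699
C ∧ B = min(0.699, 0.383) = 0.383
~(C ∧ B) = 1 − 0.383 = 0.617
A ∧ ~(C ∧ B) = min(0.821, 0.617) = 0.617
(C ∨ C) ∧ (A ∧ ~(C ∧ B)) = min(0.699, 0.617) = 0.617
~((C ∨ C) ∧ (A ∧ ~(C ∧ B))) = 1 − 0.617 = 0.383
~~((C ∨ C) ∧ (A ∧ ~(C ∧ B))) = 1 − 0.383 = 0.617
~~~((C ∨ C) ∧ (A ∧ ~(C ∧ B))) = 1 − 0.617 = 0.383
C ∧ ~~~((C ∨ C) ∧ (A ∧ ~(C ∧ B))) = min(0.699, 0.383) = 0.383
~(C ∧ ~~~((C ∨ C) ∧ (A ∧ ~(C ∧ B)))) = 1 − 0.383 = 0.617
~~(C ∧ ~~~((C ∨ C) ∧ (A ∧ ~(C ∧ B)))) = 1 − 0.617 = 0.383

0.383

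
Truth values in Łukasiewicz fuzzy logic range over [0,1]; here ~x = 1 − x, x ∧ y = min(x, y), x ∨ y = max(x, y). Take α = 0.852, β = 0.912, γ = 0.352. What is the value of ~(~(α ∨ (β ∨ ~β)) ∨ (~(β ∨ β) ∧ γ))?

0.912

~β = 1 − 0.912 = 0.088
β ∨ ~β = max(0.912, 0.088) = 0.912
α ∨ (β ∨ ~β) = max(0.852, 0.912) = 0.912
~(α ∨ (β ∨ ~β)) = 1 − 0.912 = 0.088
β ∨ β = max(0.912, 0.912) = 0.912
~(β ∨ β) = 1 − 0.912 = 0.088
~(β ∨ β) ∧ γ = min(0.088, 0.352) = 0.088
~(α ∨ (β ∨ ~β)) ∨ (~(β ∨ β) ∧ γ) = max(0.088, 0.088) = 0.088
~(~(α ∨ (β ∨ ~β)) ∨ (~(β ∨ β) ∧ γ)) = 1 − 0.088 = 0.912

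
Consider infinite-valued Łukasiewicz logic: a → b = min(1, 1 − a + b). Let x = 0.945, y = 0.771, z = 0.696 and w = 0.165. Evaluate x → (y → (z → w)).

0.753

z → w = min(1, 1 − 0.696 + 0.165) = min(1, 0.469) = 0.469
y → (z → w) = min(1, 1 − 0.771 + 0.469) = min(1, 0.698) = 0.698
x → (y → (z → w)) = min(1, 1 − 0.945 + 0.698) = min(1, 0.753) = 0.753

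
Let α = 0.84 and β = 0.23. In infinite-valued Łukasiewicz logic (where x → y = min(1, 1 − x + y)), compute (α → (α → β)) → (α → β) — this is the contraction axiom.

α → β = min(1, 1 − 0.84 + 0.23) = min(1, 0.39) = 0.39
α → (α → β) = min(1, 1 − 0.84 + 0.39) = min(1, 0.55) = 0.55
(α → (α → β)) → (α → β) = min(1, 1 − 0.55 + 0.39) = min(1, 0.84) = 0.84
(The value 0.84 < 1 shows this instance is not satisfied; fails in Ł∞ (the t-norm is not idempotent).)

0.84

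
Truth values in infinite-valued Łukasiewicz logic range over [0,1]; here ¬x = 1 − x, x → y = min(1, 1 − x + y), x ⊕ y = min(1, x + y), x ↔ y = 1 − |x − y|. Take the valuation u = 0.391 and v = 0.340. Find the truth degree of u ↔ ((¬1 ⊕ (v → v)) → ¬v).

¬1 = 1 − 1.000 = 0.000
v → v = min(1, 1 − 0.340 + 0.340) = min(1, 1.000) = 1.000
¬1 ⊕ (v → v) = min(1, 0.000 + 1.000) = min(1, 1.000) = 1.000
¬v = 1 − 0.340 = 0.660
(¬1 ⊕ (v → v)) → ¬v = min(1, 1 − 1.000 + 0.660) = min(1, 0.660) = 0.660
u ↔ ((¬1 ⊕ (v → v)) → ¬v) = 1 − |0.391 − 0.660| = 1 − 0.269 = 0.731

0.731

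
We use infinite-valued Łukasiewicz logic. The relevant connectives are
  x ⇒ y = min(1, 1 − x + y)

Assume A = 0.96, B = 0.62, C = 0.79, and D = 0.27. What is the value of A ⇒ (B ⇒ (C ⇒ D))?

C ⇒ D = min(1, 1 − 0.79 + 0.27) = min(1, 0.48) = 0.48
B ⇒ (C ⇒ D) = min(1, 1 − 0.62 + 0.48) = min(1, 0.86) = 0.86
A ⇒ (B ⇒ (C ⇒ D)) = min(1, 1 − 0.96 + 0.86) = min(1, 0.90) = 0.90

0.90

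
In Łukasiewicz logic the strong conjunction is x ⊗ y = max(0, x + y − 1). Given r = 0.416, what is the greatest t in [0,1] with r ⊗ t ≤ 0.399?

0.983

The residuum of the Łukasiewicz t-norm gives the supremum: min(1, 1 − 0.416 + 0.399).
1 − 0.416 + 0.399 = 0.983, so t = min(1, 0.983) = 0.983.
Check: 0.416 ⊗ 0.983 = max(0, 0.399) = 0.399 ≤ 0.399.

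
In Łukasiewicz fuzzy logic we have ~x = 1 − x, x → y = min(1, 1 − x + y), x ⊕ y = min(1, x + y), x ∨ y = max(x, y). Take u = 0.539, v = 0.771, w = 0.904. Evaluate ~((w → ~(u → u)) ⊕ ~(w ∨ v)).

0.808

u → u = min(1, 1 − 0.539 + 0.539) = min(1, 1.000) = 1.000
~(u → u) = 1 − 1.000 = 0.000
w → ~(u → u) = min(1, 1 − 0.904 + 0.000) = min(1, 0.096) = 0.096
w ∨ v = max(0.904, 0.771) = 0.904
~(w ∨ v) = 1 − 0.904 = 0.096
(w → ~(u → u)) ⊕ ~(w ∨ v) = min(1, 0.096 + 0.096) = min(1, 0.192) = 0.192
~((w → ~(u → u)) ⊕ ~(w ∨ v)) = 1 − 0.192 = 0.808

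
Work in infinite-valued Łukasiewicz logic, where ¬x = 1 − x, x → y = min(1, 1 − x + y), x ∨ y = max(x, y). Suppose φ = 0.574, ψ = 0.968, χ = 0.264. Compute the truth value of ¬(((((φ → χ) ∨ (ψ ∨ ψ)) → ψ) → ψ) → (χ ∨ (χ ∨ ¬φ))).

0.542

φ → χ = min(1, 1 − 0.574 + 0.264) = min(1, 0.690) = 0.690
ψ ∨ ψ = max(0.968, 0.968) = 0.968
(φ → χ) ∨ (ψ ∨ ψ) = max(0.690, 0.968) = 0.968
((φ → χ) ∨ (ψ ∨ ψ)) → ψ = min(1, 1 − 0.968 + 0.968) = min(1, 1.000) = 1.000
(((φ → χ) ∨ (ψ ∨ ψ)) → ψ) → ψ = min(1, 1 − 1.000 + 0.968) = min(1, 0.968) = 0.968
¬φ = 1 − 0.574 = 0.426
χ ∨ ¬φ = max(0.264, 0.426) = 0.426
χ ∨ (χ ∨ ¬φ) = max(0.264, 0.426) = 0.426
((((φ → χ) ∨ (ψ ∨ ψ)) → ψ) → ψ) → (χ ∨ (χ ∨ ¬φ)) = min(1, 1 − 0.968 + 0.426) = min(1, 0.458) = 0.458
¬(((((φ → χ) ∨ (ψ ∨ ψ)) → ψ) → ψ) → (χ ∨ (χ ∨ ¬φ))) = 1 − 0.458 = 0.542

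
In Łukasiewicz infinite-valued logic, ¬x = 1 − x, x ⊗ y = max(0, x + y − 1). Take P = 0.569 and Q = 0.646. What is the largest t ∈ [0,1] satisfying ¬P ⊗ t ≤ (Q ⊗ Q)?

0.861

¬P = 1 − 0.569 = 0.431
So the left factor is ¬P = 0.431.
Q ⊗ Q = max(0, 0.646 + 0.646 − 1) = max(0, 0.292) = 0.292
So the right-hand bound is Q ⊗ Q = 0.292.
The residuum of the Łukasiewicz t-norm gives the supremum: min(1, 1 − 0.431 + 0.292).
1 − 0.431 + 0.292 = 0.861, so t = min(1, 0.861) = 0.861.
Check: 0.431 ⊗ 0.861 = max(0, 0.292) = 0.292 ≤ 0.292.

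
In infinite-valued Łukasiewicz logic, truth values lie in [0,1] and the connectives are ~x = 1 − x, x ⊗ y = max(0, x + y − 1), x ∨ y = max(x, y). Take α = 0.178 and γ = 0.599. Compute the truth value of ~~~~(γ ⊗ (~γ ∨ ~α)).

0.421

~γ = 1 − 0.599 = 0.401
~α = 1 − 0.178 = 0.822
~γ ∨ ~α = max(0.401, 0.822) = 0.822
γ ⊗ (~γ ∨ ~α) = max(0, 0.599 + 0.822 − 1) = max(0, 0.421) = 0.421
~(γ ⊗ (~γ ∨ ~α)) = 1 − 0.421 = 0.579
~~(γ ⊗ (~γ ∨ ~α)) = 1 − 0.579 = 0.421
~~~(γ ⊗ (~γ ∨ ~α)) = 1 − 0.421 = 0.579
~~~~(γ ⊗ (~γ ∨ ~α)) = 1 − 0.579 = 0.421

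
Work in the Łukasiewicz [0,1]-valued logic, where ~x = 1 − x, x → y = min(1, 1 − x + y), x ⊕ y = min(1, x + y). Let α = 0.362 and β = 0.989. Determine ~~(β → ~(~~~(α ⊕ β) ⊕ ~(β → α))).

α ⊕ β = min(1, 0.362 + 0.989) = min(1, 1.351) = 1.000
~(α ⊕ β) = 1 − 1.000 = 0.000
~~(α ⊕ β) = 1 − 0.000 = 1.000
~~~(α ⊕ β) = 1 − 1.000 = 0.000
β → α = min(1, 1 − 0.989 + 0.362) = min(1, 0.373) = 0.373
~(β → α) = 1 − 0.373 = 0.627
~~~(α ⊕ β) ⊕ ~(β → α) = min(1, 0.000 + 0.627) = min(1, 0.627) = 0.627
~(~~~(α ⊕ β) ⊕ ~(β → α)) = 1 − 0.627 = 0.373
β → ~(~~~(α ⊕ β) ⊕ ~(β → α)) = min(1, 1 − 0.989 + 0.373) = min(1, 0.384) = 0.384
~(β → ~(~~~(α ⊕ β) ⊕ ~(β → α))) = 1 − 0.384 = 0.616
~~(β → ~(~~~(α ⊕ β) ⊕ ~(β → α))) = 1 − 0.616 = 0.384

0.384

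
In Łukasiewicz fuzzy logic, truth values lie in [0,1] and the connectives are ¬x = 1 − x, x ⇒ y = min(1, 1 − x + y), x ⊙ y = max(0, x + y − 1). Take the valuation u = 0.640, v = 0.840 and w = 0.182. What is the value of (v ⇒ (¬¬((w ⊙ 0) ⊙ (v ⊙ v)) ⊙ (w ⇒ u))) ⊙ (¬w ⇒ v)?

w ⊙ 0 = max(0, 0.182 + 0.000 − 1) = max(0, -0.818) = 0.000
v ⊙ v = max(0, 0.840 + 0.840 − 1) = max(0, 0.680) = 0.680
(w ⊙ 0) ⊙ (v ⊙ v) = max(0, 0.000 + 0.680 − 1) = max(0, -0.320) = 0.000
¬((w ⊙ 0) ⊙ (v ⊙ v)) = 1 − 0.000 = 1.000
¬¬((w ⊙ 0) ⊙ (v ⊙ v)) = 1 − 1.000 = 0.000
w ⇒ u = min(1, 1 − 0.182 + 0.640) = min(1, 1.458) = 1.000
¬¬((w ⊙ 0) ⊙ (v ⊙ v)) ⊙ (w ⇒ u) = max(0, 0.000 + 1.000 − 1) = max(0, 0.000) = 0.000
v ⇒ (¬¬((w ⊙ 0) ⊙ (v ⊙ v)) ⊙ (w ⇒ u)) = min(1, 1 − 0.840 + 0.000) = min(1, 0.160) = 0.160
¬w = 1 − 0.182 = 0.818
¬w ⇒ v = min(1, 1 − 0.818 + 0.840) = min(1, 1.022) = 1.000
(v ⇒ (¬¬((w ⊙ 0) ⊙ (v ⊙ v)) ⊙ (w ⇒ u))) ⊙ (¬w ⇒ v) = max(0, 0.160 + 1.000 − 1) = max(0, 0.160) = 0.160

0.160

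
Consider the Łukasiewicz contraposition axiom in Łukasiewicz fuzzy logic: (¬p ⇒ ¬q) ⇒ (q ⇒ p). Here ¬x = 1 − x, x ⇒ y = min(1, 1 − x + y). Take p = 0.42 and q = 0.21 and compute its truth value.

1.00

¬p = 1 − 0.42 = 0.58
¬q = 1 − 0.21 = 0.79
¬p ⇒ ¬q = min(1, 1 − 0.58 + 0.79) = min(1, 1.21) = 1.00
q ⇒ p = min(1, 1 − 0.21 + 0.42) = min(1, 1.21) = 1.00
(¬p ⇒ ¬q) ⇒ (q ⇒ p) = min(1, 1 − 1.00 + 1.00) = min(1, 1.00) = 1.00
(As expected: an axiom of Ł∞, always 1.)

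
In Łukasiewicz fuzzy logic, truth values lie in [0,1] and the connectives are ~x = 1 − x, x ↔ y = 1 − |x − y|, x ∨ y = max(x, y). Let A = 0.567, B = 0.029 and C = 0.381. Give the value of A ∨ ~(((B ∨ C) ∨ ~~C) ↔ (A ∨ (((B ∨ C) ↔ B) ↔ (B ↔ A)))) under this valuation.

B ∨ C = max(0.029, 0.381) = 0.381
~C = 1 − 0.381 = 0.619
~~C = 1 − 0.619 = 0.381
(B ∨ C) ∨ ~~C = max(0.381, 0.381) = 0.381
(B ∨ C) ↔ B = 1 − |0.381 − 0.029| = 1 − 0.352 = 0.648
B ↔ A = 1 − |0.029 − 0.567| = 1 − 0.538 = 0.462
((B ∨ C) ↔ B) ↔ (B ↔ A) = 1 − |0.648 − 0.462| = 1 − 0.186 = 0.814
A ∨ (((B ∨ C) ↔ B) ↔ (B ↔ A)) = max(0.567, 0.814) = 0.814
((B ∨ C) ∨ ~~C) ↔ (A ∨ (((B ∨ C) ↔ B) ↔ (B ↔ A))) = 1 − |0.381 − 0.814| = 1 − 0.433 = 0.567
~(((B ∨ C) ∨ ~~C) ↔ (A ∨ (((B ∨ C) ↔ B) ↔ (B ↔ A)))) = 1 − 0.567 = 0.433
A ∨ ~(((B ∨ C) ∨ ~~C) ↔ (A ∨ (((B ∨ C) ↔ B) ↔ (B ↔ A)))) = max(0.567, 0.433) = 0.567

0.567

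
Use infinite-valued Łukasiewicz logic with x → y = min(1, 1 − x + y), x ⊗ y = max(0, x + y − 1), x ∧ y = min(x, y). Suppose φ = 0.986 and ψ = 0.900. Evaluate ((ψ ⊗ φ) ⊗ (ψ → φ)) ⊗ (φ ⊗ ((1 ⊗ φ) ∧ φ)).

ψ ⊗ φ = max(0, 0.900 + 0.986 − 1) = max(0, 0.886) = 0.886
ψ → φ = min(1, 1 − 0.900 + 0.986) = min(1, 1.086) = 1.000
(ψ ⊗ φ) ⊗ (ψ → φ) = max(0, 0.886 + 1.000 − 1) = max(0, 0.886) = 0.886
1 ⊗ φ = max(0, 1.000 + 0.986 − 1) = max(0, 0.986) = 0.986
(1 ⊗ φ) ∧ φ = min(0.986, 0.986) = 0.986
φ ⊗ ((1 ⊗ φ) ∧ φ) = max(0, 0.986 + 0.986 − 1) = max(0, 0.972) = 0.972
((ψ ⊗ φ) ⊗ (ψ → φ)) ⊗ (φ ⊗ ((1 ⊗ φ) ∧ φ)) = max(0, 0.886 + 0.972 − 1) = max(0, 0.858) = 0.858

0.858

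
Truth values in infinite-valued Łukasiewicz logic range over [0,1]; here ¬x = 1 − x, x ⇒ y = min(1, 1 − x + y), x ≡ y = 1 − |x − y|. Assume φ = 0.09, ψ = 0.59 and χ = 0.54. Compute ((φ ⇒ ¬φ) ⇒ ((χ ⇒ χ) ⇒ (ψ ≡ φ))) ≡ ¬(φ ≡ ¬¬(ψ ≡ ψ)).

¬φ = 1 − 0.09 = 0.91
φ ⇒ ¬φ = min(1, 1 − 0.09 + 0.91) = min(1, 1.82) = 1.00
χ ⇒ χ = min(1, 1 − 0.54 + 0.54) = min(1, 1.00) = 1.00
ψ ≡ φ = 1 − |0.59 − 0.09| = 1 − 0.50 = 0.50
(χ ⇒ χ) ⇒ (ψ ≡ φ) = min(1, 1 − 1.00 + 0.50) = min(1, 0.50) = 0.50
(φ ⇒ ¬φ) ⇒ ((χ ⇒ χ) ⇒ (ψ ≡ φ)) = min(1, 1 − 1.00 + 0.50) = min(1, 0.50) = 0.50
ψ ≡ ψ = 1 − |0.59 − 0.59| = 1 − 0.00 = 1.00
¬(ψ ≡ ψ) = 1 − 1.00 = 0.00
¬¬(ψ ≡ ψ) = 1 − 0.00 = 1.00
φ ≡ ¬¬(ψ ≡ ψ) = 1 − |0.09 − 1.00| = 1 − 0.91 = 0.09
¬(φ ≡ ¬¬(ψ ≡ ψ)) = 1 − 0.09 = 0.91
((φ ⇒ ¬φ) ⇒ ((χ ⇒ χ) ⇒ (ψ ≡ φ))) ≡ ¬(φ ≡ ¬¬(ψ ≡ ψ)) = 1 − |0.50 − 0.91| = 1 − 0.41 = 0.59

0.59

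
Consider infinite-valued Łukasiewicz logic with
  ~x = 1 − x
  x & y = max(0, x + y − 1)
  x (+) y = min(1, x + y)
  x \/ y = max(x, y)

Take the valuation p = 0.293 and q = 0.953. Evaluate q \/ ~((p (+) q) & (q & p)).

p (+) q = min(1, 0.293 + 0.953) = min(1, 1.246) = 1.000
q & p = max(0, 0.953 + 0.293 − 1) = max(0, 0.246) = 0.246
(p (+) q) & (q & p) = max(0, 1.000 + 0.246 − 1) = max(0, 0.246) = 0.246
~((p (+) q) & (q & p)) = 1 − 0.246 = 0.754
q \/ ~((p (+) q) & (q & p)) = max(0.953, 0.754) = 0.953

0.953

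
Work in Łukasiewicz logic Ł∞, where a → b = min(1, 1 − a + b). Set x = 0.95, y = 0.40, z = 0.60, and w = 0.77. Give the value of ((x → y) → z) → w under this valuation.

x → y = min(1, 1 − 0.95 + 0.40) = min(1, 0.45) = 0.45
(x → y) → z = min(1, 1 − 0.45 + 0.60) = min(1, 1.15) = 1.00
((x → y) → z) → w = min(1, 1 − 1.00 + 0.77) = min(1, 0.77) = 0.77

0.77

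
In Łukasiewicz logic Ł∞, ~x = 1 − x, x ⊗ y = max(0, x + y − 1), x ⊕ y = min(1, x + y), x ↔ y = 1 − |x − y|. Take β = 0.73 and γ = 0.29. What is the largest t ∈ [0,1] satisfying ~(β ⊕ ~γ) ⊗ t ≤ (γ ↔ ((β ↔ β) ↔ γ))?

1.00

~γ = 1 − 0.29 = 0.71
β ⊕ ~γ = min(1, 0.73 + 0.71) = min(1, 1.44) = 1.00
~(β ⊕ ~γ) = 1 − 1.00 = 0.00
So the left factor is ~(β ⊕ ~γ) = 0.00.
β ↔ β = 1 − |0.73 − 0.73| = 1 − 0.00 = 1.00
(β ↔ β) ↔ γ = 1 − |1.00 − 0.29| = 1 − 0.71 = 0.29
γ ↔ ((β ↔ β) ↔ γ) = 1 − |0.29 − 0.29| = 1 − 0.00 = 1.00
So the right-hand bound is γ ↔ ((β ↔ β) ↔ γ) = 1.00.
The residuum of the Łukasiewicz t-norm gives the supremum: min(1, 1 − 0.00 + 1.00).
1 − 0.00 + 1.00 = 2.00, so t = min(1, 2.00) = 1.00.
Check: 0.00 ⊗ 1.00 = max(0, 0.00) = 0.00 ≤ 1.00.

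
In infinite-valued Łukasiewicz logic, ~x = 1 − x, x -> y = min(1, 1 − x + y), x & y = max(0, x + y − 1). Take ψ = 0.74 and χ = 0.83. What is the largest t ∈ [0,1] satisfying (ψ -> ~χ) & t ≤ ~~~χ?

~χ = 1 − 0.83 = 0.17
ψ -> ~χ = min(1, 1 − 0.74 + 0.17) = min(1, 0.43) = 0.43
So the left factor is ψ -> ~χ = 0.43.
~~χ = 1 − 0.17 = 0.83
~~~χ = 1 − 0.83 = 0.17
So the right-hand bound is ~~~χ = 0.17.
The residuum of the Łukasiewicz t-norm gives the supremum: min(1, 1 − 0.43 + 0.17).
1 − 0.43 + 0.17 = 0.74, so t = min(1, 0.74) = 0.74.
Check: 0.43 & 0.74 = max(0, 0.17) = 0.17 ≤ 0.17.

0.74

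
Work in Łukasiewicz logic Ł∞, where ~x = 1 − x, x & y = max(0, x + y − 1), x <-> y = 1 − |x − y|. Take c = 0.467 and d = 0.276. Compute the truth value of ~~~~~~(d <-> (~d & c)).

0.915

~d = 1 − 0.276 = 0.724
~d & c = max(0, 0.724 + 0.467 − 1) = max(0, 0.191) = 0.191
d <-> (~d & c) = 1 − |0.276 − 0.191| = 1 − 0.085 = 0.915
~(d <-> (~d & c)) = 1 − 0.915 = 0.085
~~(d <-> (~d & c)) = 1 − 0.085 = 0.915
~~~(d <-> (~d & c)) = 1 − 0.915 = 0.085
~~~~(d <-> (~d & c)) = 1 − 0.085 = 0.915
~~~~~(d <-> (~d & c)) = 1 − 0.915 = 0.085
~~~~~~(d <-> (~d & c)) = 1 − 0.085 = 0.915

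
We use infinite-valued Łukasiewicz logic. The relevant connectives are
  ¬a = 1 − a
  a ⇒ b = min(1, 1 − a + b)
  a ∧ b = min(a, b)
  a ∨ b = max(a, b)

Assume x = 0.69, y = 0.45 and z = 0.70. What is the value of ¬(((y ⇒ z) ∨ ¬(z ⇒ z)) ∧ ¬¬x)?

0.31

y ⇒ z = min(1, 1 − 0.45 + 0.70) = min(1, 1.25) = 1.00
z ⇒ z = min(1, 1 − 0.70 + 0.70) = min(1, 1.00) = 1.00
¬(z ⇒ z) = 1 − 1.00 = 0.00
(y ⇒ z) ∨ ¬(z ⇒ z) = max(1.00, 0.00) = 1.00
¬x = 1 − 0.69 = 0.31
¬¬x = 1 − 0.31 = 0.69
((y ⇒ z) ∨ ¬(z ⇒ z)) ∧ ¬¬x = min(1.00, 0.69) = 0.69
¬(((y ⇒ z) ∨ ¬(z ⇒ z)) ∧ ¬¬x) = 1 − 0.69 = 0.31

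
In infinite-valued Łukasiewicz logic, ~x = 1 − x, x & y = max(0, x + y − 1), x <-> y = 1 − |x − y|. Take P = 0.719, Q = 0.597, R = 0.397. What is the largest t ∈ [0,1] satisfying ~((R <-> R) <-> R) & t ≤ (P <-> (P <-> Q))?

1.000

R <-> R = 1 − |0.397 − 0.397| = 1 − 0.000 = 1.000
(R <-> R) <-> R = 1 − |1.000 − 0.397| = 1 − 0.603 = 0.397
~((R <-> R) <-> R) = 1 − 0.397 = 0.603
So the left factor is ~((R <-> R) <-> R) = 0.603.
P <-> Q = 1 − |0.719 − 0.597| = 1 − 0.122 = 0.878
P <-> (P <-> Q) = 1 − |0.719 − 0.878| = 1 − 0.159 = 0.841
So the right-hand bound is P <-> (P <-> Q) = 0.841.
The residuum of the Łukasiewicz t-norm gives the supremum: min(1, 1 − 0.603 + 0.841).
1 − 0.603 + 0.841 = 1.238, so t = min(1, 1.238) = 1.000.
Check: 0.603 & 1.000 = max(0, 0.603) = 0.603 ≤ 0.841.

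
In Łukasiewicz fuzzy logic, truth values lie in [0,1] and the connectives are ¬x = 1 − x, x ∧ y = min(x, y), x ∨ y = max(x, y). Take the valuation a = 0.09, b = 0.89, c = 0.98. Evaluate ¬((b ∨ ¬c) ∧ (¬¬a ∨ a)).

¬c = 1 − 0.98 = 0.02
b ∨ ¬c = max(0.89, 0.02) = 0.89
¬a = 1 − 0.09 = 0.91
¬¬a = 1 − 0.91 = 0.09
¬¬a ∨ a = max(0.09, 0.09) = 0.09
(b ∨ ¬c) ∧ (¬¬a ∨ a) = min(0.89, 0.09) = 0.09
¬((b ∨ ¬c) ∧ (¬¬a ∨ a)) = 1 − 0.09 = 0.91

0.91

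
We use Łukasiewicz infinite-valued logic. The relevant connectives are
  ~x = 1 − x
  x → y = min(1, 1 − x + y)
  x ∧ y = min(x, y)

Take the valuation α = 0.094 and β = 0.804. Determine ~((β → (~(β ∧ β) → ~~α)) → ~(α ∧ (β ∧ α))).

0.094

β ∧ β = min(0.804, 0.804) = 0.804
~(β ∧ β) = 1 − 0.804 = 0.196
~α = 1 − 0.094 = 0.906
~~α = 1 − 0.906 = 0.094
~(β ∧ β) → ~~α = min(1, 1 − 0.196 + 0.094) = min(1, 0.898) = 0.898
β → (~(β ∧ β) → ~~α) = min(1, 1 − 0.804 + 0.898) = min(1, 1.094) = 1.000
β ∧ α = min(0.804, 0.094) = 0.094
α ∧ (β ∧ α) = min(0.094, 0.094) = 0.094
~(α ∧ (β ∧ α)) = 1 − 0.094 = 0.906
(β → (~(β ∧ β) → ~~α)) → ~(α ∧ (β ∧ α)) = min(1, 1 − 1.000 + 0.906) = min(1, 0.906) = 0.906
~((β → (~(β ∧ β) → ~~α)) → ~(α ∧ (β ∧ α))) = 1 − 0.906 = 0.094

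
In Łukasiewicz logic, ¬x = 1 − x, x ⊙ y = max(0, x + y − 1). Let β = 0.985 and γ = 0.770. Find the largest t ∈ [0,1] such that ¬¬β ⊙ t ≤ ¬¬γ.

¬β = 1 − 0.985 = 0.015
¬¬β = 1 − 0.015 = 0.985
So the left factor is ¬¬β = 0.985.
¬γ = 1 − 0.770 = 0.230
¬¬γ = 1 − 0.230 = 0.770
So the right-hand bound is ¬¬γ = 0.770.
The residuum of the Łukasiewicz t-norm gives the supremum: min(1, 1 − 0.985 + 0.770).
1 − 0.985 + 0.770 = 0.785, so t = min(1, 0.785) = 0.785.
Check: 0.985 ⊙ 0.785 = max(0, 0.770) = 0.770 ≤ 0.770.

0.785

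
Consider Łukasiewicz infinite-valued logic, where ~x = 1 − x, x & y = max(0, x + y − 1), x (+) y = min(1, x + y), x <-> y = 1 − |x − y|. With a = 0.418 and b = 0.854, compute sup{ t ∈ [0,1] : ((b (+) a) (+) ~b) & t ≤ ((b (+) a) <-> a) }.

0.418

b (+) a = min(1, 0.854 + 0.418) = min(1, 1.272) = 1.000
~b = 1 − 0.854 = 0.146
(b (+) a) (+) ~b = min(1, 1.000 + 0.146) = min(1, 1.146) = 1.000
So the left factor is (b (+) a) (+) ~b = 1.000.
(b (+) a) <-> a = 1 − |1.000 − 0.418| = 1 − 0.582 = 0.418
So the right-hand bound is (b (+) a) <-> a = 0.418.
The residuum of the Łukasiewicz t-norm gives the supremum: min(1, 1 − 1.000 + 0.418).
1 − 1.000 + 0.418 = 0.418, so t = min(1, 0.418) = 0.418.
Check: 1.000 & 0.418 = max(0, 0.418) = 0.418 ≤ 0.418.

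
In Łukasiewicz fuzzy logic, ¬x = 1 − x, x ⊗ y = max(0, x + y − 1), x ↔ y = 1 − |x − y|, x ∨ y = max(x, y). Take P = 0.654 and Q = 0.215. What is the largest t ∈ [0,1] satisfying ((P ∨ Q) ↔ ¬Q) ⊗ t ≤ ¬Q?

P ∨ Q = max(0.654, 0.215) = 0.654
¬Q = 1 − 0.215 = 0.785
(P ∨ Q) ↔ ¬Q = 1 − |0.654 − 0.785| = 1 − 0.131 = 0.869
So the left factor is (P ∨ Q) ↔ ¬Q = 0.869.
So the right-hand bound is ¬Q = 0.785.
The residuum of the Łukasiewicz t-norm gives the supremum: min(1, 1 − 0.869 + 0.785).
1 − 0.869 + 0.785 = 0.916, so t = min(1, 0.916) = 0.916.
Check: 0.869 ⊗ 0.916 = max(0, 0.785) = 0.785 ≤ 0.785.

0.916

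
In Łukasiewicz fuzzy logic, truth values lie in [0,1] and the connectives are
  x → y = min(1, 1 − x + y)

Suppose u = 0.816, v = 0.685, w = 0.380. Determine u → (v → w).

0.879

v → w = min(1, 1 − 0.685 + 0.380) = min(1, 0.695) = 0.695
u → (v → w) = min(1, 1 − 0.816 + 0.695) = min(1, 0.879) = 0.879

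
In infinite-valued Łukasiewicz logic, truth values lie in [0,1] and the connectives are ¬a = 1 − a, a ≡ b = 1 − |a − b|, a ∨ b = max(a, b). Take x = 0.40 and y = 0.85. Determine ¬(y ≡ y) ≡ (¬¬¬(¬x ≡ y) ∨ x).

y ≡ y = 1 − |0.85 − 0.85| = 1 − 0.00 = 1.00
¬(y ≡ y) = 1 − 1.00 = 0.00
¬x = 1 − 0.40 = 0.60
¬x ≡ y = 1 − |0.60 − 0.85| = 1 − 0.25 = 0.75
¬(¬x ≡ y) = 1 − 0.75 = 0.25
¬¬(¬x ≡ y) = 1 − 0.25 = 0.75
¬¬¬(¬x ≡ y) = 1 − 0.75 = 0.25
¬¬¬(¬x ≡ y) ∨ x = max(0.25, 0.40) = 0.40
¬(y ≡ y) ≡ (¬¬¬(¬x ≡ y) ∨ x) = 1 − |0.00 − 0.40| = 1 − 0.40 = 0.60

0.60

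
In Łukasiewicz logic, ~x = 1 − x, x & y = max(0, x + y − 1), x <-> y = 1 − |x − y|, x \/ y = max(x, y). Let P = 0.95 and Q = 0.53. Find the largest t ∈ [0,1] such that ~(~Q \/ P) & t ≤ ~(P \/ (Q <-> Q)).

0.95

~Q = 1 − 0.53 = 0.47
~Q \/ P = max(0.47, 0.95) = 0.95
~(~Q \/ P) = 1 − 0.95 = 0.05
So the left factor is ~(~Q \/ P) = 0.05.
Q <-> Q = 1 − |0.53 − 0.53| = 1 − 0.00 = 1.00
P \/ (Q <-> Q) = max(0.95, 1.00) = 1.00
~(P \/ (Q <-> Q)) = 1 − 1.00 = 0.00
So the right-hand bound is ~(P \/ (Q <-> Q)) = 0.00.
The residuum of the Łukasiewicz t-norm gives the supremum: min(1, 1 − 0.05 + 0.00).
1 − 0.05 + 0.00 = 0.95, so t = min(1, 0.95) = 0.95.
Check: 0.05 & 0.95 = max(0, 0.00) = 0.00 ≤ 0.00.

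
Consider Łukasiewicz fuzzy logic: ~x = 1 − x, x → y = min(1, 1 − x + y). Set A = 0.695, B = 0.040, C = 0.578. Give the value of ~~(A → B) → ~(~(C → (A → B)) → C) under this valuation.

A → B = min(1, 1 − 0.695 + 0.040) = min(1, 0.345) = 0.345
~(A → B) = 1 − 0.345 = 0.655
~~(A → B) = 1 − 0.655 = 0.345
C → (A → B) = min(1, 1 − 0.578 + 0.345) = min(1, 0.767) = 0.767
~(C → (A → B)) = 1 − 0.767 = 0.233
~(C → (A → B)) → C = min(1, 1 − 0.233 + 0.578) = min(1, 1.345) = 1.000
~(~(C → (A → B)) → C) = 1 − 1.000 = 0.000
~~(A → B) → ~(~(C → (A → B)) → C) = min(1, 1 − 0.345 + 0.000) = min(1, 0.655) = 0.655

0.655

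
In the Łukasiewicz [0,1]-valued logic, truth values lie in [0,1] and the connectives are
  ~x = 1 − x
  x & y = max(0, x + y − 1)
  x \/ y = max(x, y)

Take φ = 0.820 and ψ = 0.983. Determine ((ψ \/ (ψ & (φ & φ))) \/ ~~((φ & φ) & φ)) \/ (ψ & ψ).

φ & φ = max(0, 0.820 + 0.820 − 1) = max(0, 0.640) = 0.640
ψ & (φ & φ) = max(0, 0.983 + 0.640 − 1) = max(0, 0.623) = 0.623
ψ \/ (ψ & (φ & φ)) = max(0.983, 0.623) = 0.983
(φ & φ) & φ = max(0, 0.640 + 0.820 − 1) = max(0, 0.460) = 0.460
~((φ & φ) & φ) = 1 − 0.460 = 0.540
~~((φ & φ) & φ) = 1 − 0.540 = 0.460
(ψ \/ (ψ & (φ & φ))) \/ ~~((φ & φ) & φ) = max(0.983, 0.460) = 0.983
ψ & ψ = max(0, 0.983 + 0.983 − 1) = max(0, 0.966) = 0.966
((ψ \/ (ψ & (φ & φ))) \/ ~~((φ & φ) & φ)) \/ (ψ & ψ) = max(0.983, 0.966) = 0.983

0.983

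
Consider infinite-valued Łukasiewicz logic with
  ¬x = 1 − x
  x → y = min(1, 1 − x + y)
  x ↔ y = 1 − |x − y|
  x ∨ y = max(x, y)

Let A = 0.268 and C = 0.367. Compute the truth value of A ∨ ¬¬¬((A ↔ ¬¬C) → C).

¬C = 1 − 0.367 = 0.633
¬¬C = 1 − 0.633 = 0.367
A ↔ ¬¬C = 1 − |0.268 − 0.367| = 1 − 0.099 = 0.901
(A ↔ ¬¬C) → C = min(1, 1 − 0.901 + 0.367) = min(1, 0.466) = 0.466
¬((A ↔ ¬¬C) → C) = 1 − 0.466 = 0.534
¬¬((A ↔ ¬¬C) → C) = 1 − 0.534 = 0.466
¬¬¬((A ↔ ¬¬C) → C) = 1 − 0.466 = 0.534
A ∨ ¬¬¬((A ↔ ¬¬C) → C) = max(0.268, 0.534) = 0.534

0.534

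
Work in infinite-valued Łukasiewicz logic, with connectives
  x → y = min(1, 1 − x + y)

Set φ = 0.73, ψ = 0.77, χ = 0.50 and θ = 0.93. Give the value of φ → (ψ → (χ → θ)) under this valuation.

1.00

χ → θ = min(1, 1 − 0.50 + 0.93) = min(1, 1.43) = 1.00
ψ → (χ → θ) = min(1, 1 − 0.77 + 1.00) = min(1, 1.23) = 1.00
φ → (ψ → (χ → θ)) = min(1, 1 − 0.73 + 1.00) = min(1, 1.27) = 1.00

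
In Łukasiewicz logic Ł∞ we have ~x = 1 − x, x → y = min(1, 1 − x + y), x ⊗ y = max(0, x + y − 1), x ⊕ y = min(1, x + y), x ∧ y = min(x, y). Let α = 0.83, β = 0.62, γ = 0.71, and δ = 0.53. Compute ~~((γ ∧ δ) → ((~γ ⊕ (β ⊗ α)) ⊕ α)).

γ ∧ δ = min(0.71, 0.53) = 0.53
~γ = 1 − 0.71 = 0.29
β ⊗ α = max(0, 0.62 + 0.83 − 1) = max(0, 0.45) = 0.45
~γ ⊕ (β ⊗ α) = min(1, 0.29 + 0.45) = min(1, 0.74) = 0.74
(~γ ⊕ (β ⊗ α)) ⊕ α = min(1, 0.74 + 0.83) = min(1, 1.57) = 1.00
(γ ∧ δ) → ((~γ ⊕ (β ⊗ α)) ⊕ α) = min(1, 1 − 0.53 + 1.00) = min(1, 1.47) = 1.00
~((γ ∧ δ) → ((~γ ⊕ (β ⊗ α)) ⊕ α)) = 1 − 1.00 = 0.00
~~((γ ∧ δ) → ((~γ ⊕ (β ⊗ α)) ⊕ α)) = 1 − 0.00 = 1.00

1.00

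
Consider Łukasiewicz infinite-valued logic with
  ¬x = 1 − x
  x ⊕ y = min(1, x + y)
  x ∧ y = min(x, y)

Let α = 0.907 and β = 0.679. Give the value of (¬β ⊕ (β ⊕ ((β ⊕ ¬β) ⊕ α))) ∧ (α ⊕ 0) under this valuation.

¬β = 1 − 0.679 = 0.321
β ⊕ ¬β = min(1, 0.679 + 0.321) = min(1, 1.000) = 1.000
(β ⊕ ¬β) ⊕ α = min(1, 1.000 + 0.907) = min(1, 1.907) = 1.000
β ⊕ ((β ⊕ ¬β) ⊕ α) = min(1, 0.679 + 1.000) = min(1, 1.679) = 1.000
¬β ⊕ (β ⊕ ((β ⊕ ¬β) ⊕ α)) = min(1, 0.321 + 1.000) = min(1, 1.321) = 1.000
α ⊕ 0 = min(1, 0.907 + 0.000) = min(1, 0.907) = 0.907
(¬β ⊕ (β ⊕ ((β ⊕ ¬β) ⊕ α))) ∧ (α ⊕ 0) = min(1.000, 0.907) = 0.907

0.907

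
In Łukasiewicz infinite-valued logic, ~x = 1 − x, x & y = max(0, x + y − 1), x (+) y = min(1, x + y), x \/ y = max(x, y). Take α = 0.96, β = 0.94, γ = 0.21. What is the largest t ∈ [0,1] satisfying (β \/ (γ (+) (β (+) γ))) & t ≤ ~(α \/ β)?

β (+) γ = min(1, 0.94 + 0.21) = min(1, 1.15) = 1.00
γ (+) (β (+) γ) = min(1, 0.21 + 1.00) = min(1, 1.21) = 1.00
β \/ (γ (+) (β (+) γ)) = max(0.94, 1.00) = 1.00
So the left factor is β \/ (γ (+) (β (+) γ)) = 1.00.
α \/ β = max(0.96, 0.94) = 0.96
~(α \/ β) = 1 − 0.96 = 0.04
So the right-hand bound is ~(α \/ β) = 0.04.
The residuum of the Łukasiewicz t-norm gives the supremum: min(1, 1 − 1.00 + 0.04).
1 − 1.00 + 0.04 = 0.04, so t = min(1, 0.04) = 0.04.
Check: 1.00 & 0.04 = max(0, 0.04) = 0.04 ≤ 0.04.

0.04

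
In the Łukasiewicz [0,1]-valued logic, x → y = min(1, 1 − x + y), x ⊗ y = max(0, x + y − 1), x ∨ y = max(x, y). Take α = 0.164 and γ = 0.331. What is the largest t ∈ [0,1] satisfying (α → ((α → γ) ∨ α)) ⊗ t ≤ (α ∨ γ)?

0.331

α → γ = min(1, 1 − 0.164 + 0.331) = min(1, 1.167) = 1.000
(α → γ) ∨ α = max(1.000, 0.164) = 1.000
α → ((α → γ) ∨ α) = min(1, 1 − 0.164 + 1.000) = min(1, 1.836) = 1.000
So the left factor is α → ((α → γ) ∨ α) = 1.000.
α ∨ γ = max(0.164, 0.331) = 0.331
So the right-hand bound is α ∨ γ = 0.331.
The residuum of the Łukasiewicz t-norm gives the supremum: min(1, 1 − 1.000 + 0.331).
1 − 1.000 + 0.331 = 0.331, so t = min(1, 0.331) = 0.331.
Check: 1.000 ⊗ 0.331 = max(0, 0.331) = 0.331 ≤ 0.331.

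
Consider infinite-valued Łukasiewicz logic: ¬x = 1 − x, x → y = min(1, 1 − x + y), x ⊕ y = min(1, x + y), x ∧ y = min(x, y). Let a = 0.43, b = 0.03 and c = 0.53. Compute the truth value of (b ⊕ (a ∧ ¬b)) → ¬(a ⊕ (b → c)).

0.54

¬b = 1 − 0.03 = 0.97
a ∧ ¬b = min(0.43, 0.97) = 0.43
b ⊕ (a ∧ ¬b) = min(1, 0.03 + 0.43) = min(1, 0.46) = 0.46
b → c = min(1, 1 − 0.03 + 0.53) = min(1, 1.50) = 1.00
a ⊕ (b → c) = min(1, 0.43 + 1.00) = min(1, 1.43) = 1.00
¬(a ⊕ (b → c)) = 1 − 1.00 = 0.00
(b ⊕ (a ∧ ¬b)) → ¬(a ⊕ (b → c)) = min(1, 1 − 0.46 + 0.00) = min(1, 0.54) = 0.54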